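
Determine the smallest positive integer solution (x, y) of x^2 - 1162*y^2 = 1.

First expand sqrt(1162) as a continued fraction. With x_i = (sqrt(1162) + m_i)/d_i and (m_0, d_0) = (0, 1): a_0 = floor(sqrt(1162)) = 34, since 34^2 = 1156 <= 1162 < 1225 = 35^2.
Iterate m_{i+1} = d_i*a_i - m_i, d_{i+1} = (1162 - m_{i+1}^2)/d_i, a_{i+1} = floor((a_0 + m_{i+1})/d_{i+1}):
  m_1 = 1*34 - 0 = 34, d_1 = (1162 - 34^2)/1 = 6/1 = 6, a_1 = floor((34 + 34)/6) = 11.
  m_2 = 6*11 - 34 = 32, d_2 = (1162 - 32^2)/6 = 138/6 = 23, a_2 = floor((34 + 32)/23) = 2.
  m_3 = 23*2 - 32 = 14, d_3 = (1162 - 14^2)/23 = 966/23 = 42, a_3 = floor((34 + 14)/42) = 1.
  m_4 = 42*1 - 14 = 28, d_4 = (1162 - 28^2)/42 = 378/42 = 9, a_4 = floor((34 + 28)/9) = 6.
  m_5 = 9*6 - 28 = 26, d_5 = (1162 - 26^2)/9 = 486/9 = 54, a_5 = floor((34 + 26)/54) = 1.
  m_6 = 54*1 - 26 = 28, d_6 = (1162 - 28^2)/54 = 378/54 = 7, a_6 = floor((34 + 28)/7) = 8.
  m_7 = 7*8 - 28 = 28, d_7 = (1162 - 28^2)/7 = 378/7 = 54, a_7 = floor((34 + 28)/54) = 1.
  m_8 = 54*1 - 28 = 26, d_8 = (1162 - 26^2)/54 = 486/54 = 9, a_8 = floor((34 + 26)/9) = 6.
  m_9 = 9*6 - 26 = 28, d_9 = (1162 - 28^2)/9 = 378/9 = 42, a_9 = floor((34 + 28)/42) = 1.
  m_10 = 42*1 - 28 = 14, d_10 = (1162 - 14^2)/42 = 966/42 = 23, a_10 = floor((34 + 14)/23) = 2.
  m_11 = 23*2 - 14 = 32, d_11 = (1162 - 32^2)/23 = 138/23 = 6, a_11 = floor((34 + 32)/6) = 11.
  m_12 = 6*11 - 32 = 34, d_12 = (1162 - 34^2)/6 = 6/6 = 1, a_12 = floor((34 + 34)/1) = 68.
  m_13 = 1*68 - 34 = 34, d_13 = (1162 - 34^2)/1 = 6/1 = 6: (m_13, d_13) = (m_1, d_1) = (34, 6), so from here the quotients repeat a_1, ..., a_12; the period length is 12.
So sqrt(1162) = [34; (11, 2, 1, 6, 1, 8, 1, 6, 1, 2, 11, 68)] with period length k = 12.
k is even, so the fundamental solution of x^2 - 1162y^2 = 1 is (p_{k-1}, q_{k-1}) = (p_11, q_11); compute convergents through index 11.
Convergents (p_i = a_i*p_{i-1} + p_{i-2}, q_i = a_i*q_{i-1} + q_{i-2} with p_{-2}=0, p_{-1}=1, q_{-2}=1, q_{-1}=0):
  i=0: a_0=34, p_0 = 34*1 + 0 = 34, q_0 = 34*0 + 1 = 1.
  i=1: a_1=11, p_1 = 11*34 + 1 = 375, q_1 = 11*1 + 0 = 11.
  i=2: a_2=2, p_2 = 2*375 + 34 = 784, q_2 = 2*11 + 1 = 23.
  i=3: a_3=1, p_3 = 1*784 + 375 = 1159, q_3 = 1*23 + 11 = 34.
  i=4: a_4=6, p_4 = 6*1159 + 784 = 7738, q_4 = 6*34 + 23 = 227.
  i=5: a_5=1, p_5 = 1*7738 + 1159 = 8897, q_5 = 1*227 + 34 = 261.
  i=6: a_6=8, p_6 = 8*8897 + 7738 = 78914, q_6 = 8*261 + 227 = 2315.
  i=7: a_7=1, p_7 = 1*78914 + 8897 = 87811, q_7 = 1*2315 + 261 = 2576.
  i=8: a_8=6, p_8 = 6*87811 + 78914 = 605780, q_8 = 6*2576 + 2315 = 17771.
  i=9: a_9=1, p_9 = 1*605780 + 87811 = 693591, q_9 = 1*17771 + 2576 = 20347.
  i=10: a_10=2, p_10 = 2*693591 + 605780 = 1992962, q_10 = 2*20347 + 17771 = 58465.
  i=11: a_11=11, p_11 = 11*1992962 + 693591 = 22616173, q_11 = 11*58465 + 20347 = 663462.
Check: 22616173^2 - 1162*663462^2 = 511491281165929 - 511491281165928 = 1, so (x, y) = (22616173, 663462) solves the equation, and by the theorem it is the least positive solution.

(x, y) = (22616173, 663462)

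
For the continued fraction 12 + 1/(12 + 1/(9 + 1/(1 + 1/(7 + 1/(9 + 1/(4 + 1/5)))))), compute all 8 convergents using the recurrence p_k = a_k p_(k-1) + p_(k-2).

12/1, 145/12, 1317/109, 1462/121, 11551/956, 105421/8725, 433235/35856, 2271596/188005

Using the convergent recurrence p_i = a_i*p_{i-1} + p_{i-2}, q_i = a_i*q_{i-1} + q_{i-2} with p_{-2}=0, p_{-1}=1, q_{-2}=1, q_{-1}=0:
  i=0: a_0=12, p_0 = 12*1 + 0 = 12, q_0 = 12*0 + 1 = 1.
  i=1: a_1=12, p_1 = 12*12 + 1 = 145, q_1 = 12*1 + 0 = 12.
  i=2: a_2=9, p_2 = 9*145 + 12 = 1317, q_2 = 9*12 + 1 = 109.
  i=3: a_3=1, p_3 = 1*1317 + 145 = 1462, q_3 = 1*109 + 12 = 121.
  i=4: a_4=7, p_4 = 7*1462 + 1317 = 11551, q_4 = 7*121 + 109 = 956.
  i=5: a_5=9, p_5 = 9*11551 + 1462 = 105421, q_5 = 9*956 + 121 = 8725.
  i=6: a_6=4, p_6 = 4*105421 + 11551 = 433235, q_6 = 4*8725 + 956 = 35856.
  i=7: a_7=5, p_7 = 5*433235 + 105421 = 2271596, q_7 = 5*35856 + 8725 = 188005.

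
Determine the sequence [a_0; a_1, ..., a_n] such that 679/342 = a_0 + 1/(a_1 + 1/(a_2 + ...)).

[1; 1, 67, 2, 2]

Run the Euclidean algorithm on 679 and 342; the successive quotients are the partial quotients a_0, a_1, ... (each step inverts the fractional part left over by the previous one):
  679 = 1*342 + 337, so a_0 = 1.
  342 = 1*337 + 5, so a_1 = 1.
  337 = 67*5 + 2, so a_2 = 67.
  5 = 2*2 + 1, so a_3 = 2.
  2 = 2*1 + 0, so a_4 = 2.
The remainder reaches 0 after 5 divisions, so the expansion has 5 partial quotients, read off in order.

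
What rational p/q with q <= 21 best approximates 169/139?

17/14

Expand x = 169/139 as a continued fraction with the Euclidean algorithm:
  169 = 1*139 + 30, so a_0 = 1.
  139 = 4*30 + 19, so a_1 = 4.
  30 = 1*19 + 11, so a_2 = 1.
  19 = 1*11 + 8, so a_3 = 1.
  11 = 1*8 + 3, so a_4 = 1.
  8 = 2*3 + 2, so a_5 = 2.
  3 = 1*2 + 1, so a_6 = 1.
  2 = 2*1 + 0, so a_7 = 2.
so x = [1; 4, 1, 1, 1, 2, 1, 2].
Convergents (p_i = a_i*p_{i-1} + p_{i-2}, q_i = a_i*q_{i-1} + q_{i-2} with p_{-2}=0, p_{-1}=1, q_{-2}=1, q_{-1}=0), until the denominator exceeds 21:
  i=0: a_0=1, p_0 = 1*1 + 0 = 1, q_0 = 1*0 + 1 = 1.
  i=1: a_1=4, p_1 = 4*1 + 1 = 5, q_1 = 4*1 + 0 = 4.
  i=2: a_2=1, p_2 = 1*5 + 1 = 6, q_2 = 1*4 + 1 = 5.
  i=3: a_3=1, p_3 = 1*6 + 5 = 11, q_3 = 1*5 + 4 = 9.
  i=4: a_4=1, p_4 = 1*11 + 6 = 17, q_4 = 1*9 + 5 = 14.
  i=5: a_5=2, p_5 = 2*17 + 11 = 45, q_5 = 2*14 + 9 = 37.
q_5 = 37 > 21, so the last convergent with denominator <= 21 is p_4/q_4 = 17/14.
The closest fraction with denominator <= 21 is either p_4/q_4 or the intermediate fraction (k*p_4 + p_3)/(k*q_4 + q_3) with the largest k >= 1 whose denominator stays <= 21; these approach x as k grows, and every other convergent or intermediate fraction in range is farther away.
Largest k: floor((21 - q_3)/q_4) = floor((21 - 9)/14) = 0.
Since k = 0, no intermediate fraction beyond p_4/q_4 has denominator <= 21, so the convergent 17/14 is the closest (its error is |169*14 - 17*139|/(139*14) = 3/1946).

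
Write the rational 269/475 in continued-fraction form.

[0; 1, 1, 3, 3, 1, 2, 2, 2]

Run the Euclidean algorithm on 269 and 475; the successive quotients are the partial quotients a_0, a_1, ... (each step inverts the fractional part left over by the previous one):
  269 = 0*475 + 269, so a_0 = 0.
  475 = 1*269 + 206, so a_1 = 1.
  269 = 1*206 + 63, so a_2 = 1.
  206 = 3*63 + 17, so a_3 = 3.
  63 = 3*17 + 12, so a_4 = 3.
  17 = 1*12 + 5, so a_5 = 1.
  12 = 2*5 + 2, so a_6 = 2.
  5 = 2*2 + 1, so a_7 = 2.
  2 = 2*1 + 0, so a_8 = 2.
The remainder reaches 0 after 9 divisions, so the expansion has 9 partial quotients, read off in order.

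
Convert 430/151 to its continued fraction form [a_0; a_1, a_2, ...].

[2; 1, 5, 1, 1, 3, 3]

Run the Euclidean algorithm on 430 and 151; the successive quotients are the partial quotients a_0, a_1, ... (each step inverts the fractional part left over by the previous one):
  430 = 2*151 + 128, so a_0 = 2.
  151 = 1*128 + 23, so a_1 = 1.
  128 = 5*23 + 13, so a_2 = 5.
  23 = 1*13 + 10, so a_3 = 1.
  13 = 1*10 + 3, so a_4 = 1.
  10 = 3*3 + 1, so a_5 = 3.
  3 = 3*1 + 0, so a_6 = 3.
The remainder reaches 0 after 7 divisions, so the expansion has 7 partial quotients, read off in order.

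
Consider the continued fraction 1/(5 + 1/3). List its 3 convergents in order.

0/1, 1/5, 3/16

Using the convergent recurrence p_i = a_i*p_{i-1} + p_{i-2}, q_i = a_i*q_{i-1} + q_{i-2} with p_{-2}=0, p_{-1}=1, q_{-2}=1, q_{-1}=0:
  i=0: a_0=0, p_0 = 0*1 + 0 = 0, q_0 = 0*0 + 1 = 1.
  i=1: a_1=5, p_1 = 5*0 + 1 = 1, q_1 = 5*1 + 0 = 5.
  i=2: a_2=3, p_2 = 3*1 + 0 = 3, q_2 = 3*5 + 1 = 16.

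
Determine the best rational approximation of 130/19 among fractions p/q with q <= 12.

41/6

Expand x = 130/19 as a continued fraction with the Euclidean algorithm:
  130 = 6*19 + 16, so a_0 = 6.
  19 = 1*16 + 3, so a_1 = 1.
  16 = 5*3 + 1, so a_2 = 5.
  3 = 3*1 + 0, so a_3 = 3.
so x = [6; 1, 5, 3].
Convergents (p_i = a_i*p_{i-1} + p_{i-2}, q_i = a_i*q_{i-1} + q_{i-2} with p_{-2}=0, p_{-1}=1, q_{-2}=1, q_{-1}=0), until the denominator exceeds 12:
  i=0: a_0=6, p_0 = 6*1 + 0 = 6, q_0 = 6*0 + 1 = 1.
  i=1: a_1=1, p_1 = 1*6 + 1 = 7, q_1 = 1*1 + 0 = 1.
  i=2: a_2=5, p_2 = 5*7 + 6 = 41, q_2 = 5*1 + 1 = 6.
  i=3: a_3=3, p_3 = 3*41 + 7 = 130, q_3 = 3*6 + 1 = 19.
q_3 = 19 > 12, so the last convergent with denominator <= 12 is p_2/q_2 = 41/6.
The closest fraction with denominator <= 12 is either p_2/q_2 or the intermediate fraction (k*p_2 + p_1)/(k*q_2 + q_1) with the largest k >= 1 whose denominator stays <= 12; these approach x as k grows, and every other convergent or intermediate fraction in range is farther away.
Largest k: floor((12 - q_1)/q_2) = floor((12 - 1)/6) = 1.
That gives (1*41 + 7)/(1*6 + 1) = 48/7.
Compare the errors: |x - 41/6| = |130*6 - 41*19|/(19*6) = 1/114, and |x - 48/7| = |130*7 - 48*19|/(19*7) = 2/133.
Cross-multiplying, 1*133 = 133 < 228 = 2*114, so 1/114 is smaller: the convergent 41/6 is closer to x than 48/7.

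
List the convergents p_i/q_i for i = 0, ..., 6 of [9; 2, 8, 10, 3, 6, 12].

Using the convergent recurrence p_i = a_i*p_{i-1} + p_{i-2}, q_i = a_i*q_{i-1} + q_{i-2} with p_{-2}=0, p_{-1}=1, q_{-2}=1, q_{-1}=0:
  i=0: a_0=9, p_0 = 9*1 + 0 = 9, q_0 = 9*0 + 1 = 1.
  i=1: a_1=2, p_1 = 2*9 + 1 = 19, q_1 = 2*1 + 0 = 2.
  i=2: a_2=8, p_2 = 8*19 + 9 = 161, q_2 = 8*2 + 1 = 17.
  i=3: a_3=10, p_3 = 10*161 + 19 = 1629, q_3 = 10*17 + 2 = 172.
  i=4: a_4=3, p_4 = 3*1629 + 161 = 5048, q_4 = 3*172 + 17 = 533.
  i=5: a_5=6, p_5 = 6*5048 + 1629 = 31917, q_5 = 6*533 + 172 = 3370.
  i=6: a_6=12, p_6 = 12*31917 + 5048 = 388052, q_6 = 12*3370 + 533 = 40973.

9/1, 19/2, 161/17, 1629/172, 5048/533, 31917/3370, 388052/40973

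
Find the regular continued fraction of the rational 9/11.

[0; 1, 4, 2]

Run the Euclidean algorithm on 9 and 11; the successive quotients are the partial quotients a_0, a_1, ... (each step inverts the fractional part left over by the previous one):
  9 = 0*11 + 9, so a_0 = 0.
  11 = 1*9 + 2, so a_1 = 1.
  9 = 4*2 + 1, so a_2 = 4.
  2 = 2*1 + 0, so a_3 = 2.
The remainder reaches 0 after 4 divisions, so the expansion has 4 partial quotients, read off in order.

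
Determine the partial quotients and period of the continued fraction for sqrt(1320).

[36; (3, 72)]

Write x_i = (sqrt(1320) + m_i)/d_i with (m_0, d_0) = (0, 1). a_0 = floor(sqrt(1320)) = 36, since 36^2 = 1296 <= 1320 < 1369 = 37^2.
Iterate m_{i+1} = d_i*a_i - m_i, d_{i+1} = (1320 - m_{i+1}^2)/d_i, a_{i+1} = floor((a_0 + m_{i+1})/d_{i+1}):
  m_1 = 1*36 - 0 = 36, d_1 = (1320 - 36^2)/1 = 24/1 = 24, a_1 = floor((36 + 36)/24) = 3.
  m_2 = 24*3 - 36 = 36, d_2 = (1320 - 36^2)/24 = 24/24 = 1, a_2 = floor((36 + 36)/1) = 72.
  m_3 = 1*72 - 36 = 36, d_3 = (1320 - 36^2)/1 = 24/1 = 24: (m_3, d_3) = (m_1, d_1) = (36, 24), so from here the quotients repeat a_1, a_2; the period length is 2.
Hence the expansion of sqrt(1320) is a_0 = 36 followed by the repeating block 3, 72 (period 2).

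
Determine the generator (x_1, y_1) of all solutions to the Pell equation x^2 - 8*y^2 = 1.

First expand sqrt(8) as a continued fraction. With x_i = (sqrt(8) + m_i)/d_i and (m_0, d_0) = (0, 1): a_0 = floor(sqrt(8)) = 2, since 2^2 = 4 <= 8 < 9 = 3^2.
Iterate m_{i+1} = d_i*a_i - m_i, d_{i+1} = (8 - m_{i+1}^2)/d_i, a_{i+1} = floor((a_0 + m_{i+1})/d_{i+1}):
  m_1 = 1*2 - 0 = 2, d_1 = (8 - 2^2)/1 = 4/1 = 4, a_1 = floor((2 + 2)/4) = 1.
  m_2 = 4*1 - 2 = 2, d_2 = (8 - 2^2)/4 = 4/4 = 1, a_2 = floor((2 + 2)/1) = 4.
  m_3 = 1*4 - 2 = 2, d_3 = (8 - 2^2)/1 = 4/1 = 4: (m_3, d_3) = (m_1, d_1) = (2, 4), so from here the quotients repeat a_1, a_2; the period length is 2.
So sqrt(8) = [2; (1, 4)] with period length k = 2.
k is even, so the fundamental solution of x^2 - 8y^2 = 1 is (p_{k-1}, q_{k-1}) = (p_1, q_1); compute convergents through index 1.
Convergents (p_i = a_i*p_{i-1} + p_{i-2}, q_i = a_i*q_{i-1} + q_{i-2} with p_{-2}=0, p_{-1}=1, q_{-2}=1, q_{-1}=0):
  i=0: a_0=2, p_0 = 2*1 + 0 = 2, q_0 = 2*0 + 1 = 1.
  i=1: a_1=1, p_1 = 1*2 + 1 = 3, q_1 = 1*1 + 0 = 1.
Check: 3^2 - 8*1^2 = 9 - 8 = 1, so (x, y) = (3, 1) solves the equation, and by the theorem it is the least positive solution.

(x, y) = (3, 1)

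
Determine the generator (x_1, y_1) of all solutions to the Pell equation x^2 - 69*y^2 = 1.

(x, y) = (7775, 936)

First expand sqrt(69) as a continued fraction. With x_i = (sqrt(69) + m_i)/d_i and (m_0, d_0) = (0, 1): a_0 = floor(sqrt(69)) = 8, since 8^2 = 64 <= 69 < 81 = 9^2.
Iterate m_{i+1} = d_i*a_i - m_i, d_{i+1} = (69 - m_{i+1}^2)/d_i, a_{i+1} = floor((a_0 + m_{i+1})/d_{i+1}):
  m_1 = 1*8 - 0 = 8, d_1 = (69 - 8^2)/1 = 5/1 = 5, a_1 = floor((8 + 8)/5) = 3.
  m_2 = 5*3 - 8 = 7, d_2 = (69 - 7^2)/5 = 20/5 = 4, a_2 = floor((8 + 7)/4) = 3.
  m_3 = 4*3 - 7 = 5, d_3 = (69 - 5^2)/4 = 44/4 = 11, a_3 = floor((8 + 5)/11) = 1.
  m_4 = 11*1 - 5 = 6, d_4 = (69 - 6^2)/11 = 33/11 = 3, a_4 = floor((8 + 6)/3) = 4.
  m_5 = 3*4 - 6 = 6, d_5 = (69 - 6^2)/3 = 33/3 = 11, a_5 = floor((8 + 6)/11) = 1.
  m_6 = 11*1 - 6 = 5, d_6 = (69 - 5^2)/11 = 44/11 = 4, a_6 = floor((8 + 5)/4) = 3.
  m_7 = 4*3 - 5 = 7, d_7 = (69 - 7^2)/4 = 20/4 = 5, a_7 = floor((8 + 7)/5) = 3.
  m_8 = 5*3 - 7 = 8, d_8 = (69 - 8^2)/5 = 5/5 = 1, a_8 = floor((8 + 8)/1) = 16.
  m_9 = 1*16 - 8 = 8, d_9 = (69 - 8^2)/1 = 5/1 = 5: (m_9, d_9) = (m_1, d_1) = (8, 5), so from here the quotients repeat a_1, ..., a_8; the period length is 8.
So sqrt(69) = [8; (3, 3, 1, 4, 1, 3, 3, 16)] with period length k = 8.
k is even, so the fundamental solution of x^2 - 69y^2 = 1 is (p_{k-1}, q_{k-1}) = (p_7, q_7); compute convergents through index 7.
Convergents (p_i = a_i*p_{i-1} + p_{i-2}, q_i = a_i*q_{i-1} + q_{i-2} with p_{-2}=0, p_{-1}=1, q_{-2}=1, q_{-1}=0):
  i=0: a_0=8, p_0 = 8*1 + 0 = 8, q_0 = 8*0 + 1 = 1.
  i=1: a_1=3, p_1 = 3*8 + 1 = 25, q_1 = 3*1 + 0 = 3.
  i=2: a_2=3, p_2 = 3*25 + 8 = 83, q_2 = 3*3 + 1 = 10.
  i=3: a_3=1, p_3 = 1*83 + 25 = 108, q_3 = 1*10 + 3 = 13.
  i=4: a_4=4, p_4 = 4*108 + 83 = 515, q_4 = 4*13 + 10 = 62.
  i=5: a_5=1, p_5 = 1*515 + 108 = 623, q_5 = 1*62 + 13 = 75.
  i=6: a_6=3, p_6 = 3*623 + 515 = 2384, q_6 = 3*75 + 62 = 287.
  i=7: a_7=3, p_7 = 3*2384 + 623 = 7775, q_7 = 3*287 + 75 = 936.
Check: 7775^2 - 69*936^2 = 60450625 - 60450624 = 1, so (x, y) = (7775, 936) solves the equation, and by the theorem it is the least positive solution.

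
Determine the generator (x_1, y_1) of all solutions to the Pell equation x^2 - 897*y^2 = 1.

First expand sqrt(897) as a continued fraction. With x_i = (sqrt(897) + m_i)/d_i and (m_0, d_0) = (0, 1): a_0 = floor(sqrt(897)) = 29, since 29^2 = 841 <= 897 < 900 = 30^2.
Iterate m_{i+1} = d_i*a_i - m_i, d_{i+1} = (897 - m_{i+1}^2)/d_i, a_{i+1} = floor((a_0 + m_{i+1})/d_{i+1}):
  m_1 = 1*29 - 0 = 29, d_1 = (897 - 29^2)/1 = 56/1 = 56, a_1 = floor((29 + 29)/56) = 1.
  m_2 = 56*1 - 29 = 27, d_2 = (897 - 27^2)/56 = 168/56 = 3, a_2 = floor((29 + 27)/3) = 18.
  m_3 = 3*18 - 27 = 27, d_3 = (897 - 27^2)/3 = 168/3 = 56, a_3 = floor((29 + 27)/56) = 1.
  m_4 = 56*1 - 27 = 29, d_4 = (897 - 29^2)/56 = 56/56 = 1, a_4 = floor((29 + 29)/1) = 58.
  m_5 = 1*58 - 29 = 29, d_5 = (897 - 29^2)/1 = 56/1 = 56: (m_5, d_5) = (m_1, d_1) = (29, 56), so from here the quotients repeat a_1, ..., a_4; the period length is 4.
So sqrt(897) = [29; (1, 18, 1, 58)] with period length k = 4.
k is even, so the fundamental solution of x^2 - 897y^2 = 1 is (p_{k-1}, q_{k-1}) = (p_3, q_3); compute convergents through index 3.
Convergents (p_i = a_i*p_{i-1} + p_{i-2}, q_i = a_i*q_{i-1} + q_{i-2} with p_{-2}=0, p_{-1}=1, q_{-2}=1, q_{-1}=0):
  i=0: a_0=29, p_0 = 29*1 + 0 = 29, q_0 = 29*0 + 1 = 1.
  i=1: a_1=1, p_1 = 1*29 + 1 = 30, q_1 = 1*1 + 0 = 1.
  i=2: a_2=18, p_2 = 18*30 + 29 = 569, q_2 = 18*1 + 1 = 19.
  i=3: a_3=1, p_3 = 1*569 + 30 = 599, q_3 = 1*19 + 1 = 20.
Check: 599^2 - 897*20^2 = 358801 - 358800 = 1, so (x, y) = (599, 20) solves the equation, and by the theorem it is the least positive solution.

(x, y) = (599, 20)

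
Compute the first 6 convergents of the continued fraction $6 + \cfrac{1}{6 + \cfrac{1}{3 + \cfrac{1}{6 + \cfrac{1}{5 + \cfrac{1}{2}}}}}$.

6/1, 37/6, 117/19, 739/120, 3812/619, 8363/1358

Using the convergent recurrence p_i = a_i*p_{i-1} + p_{i-2}, q_i = a_i*q_{i-1} + q_{i-2} with p_{-2}=0, p_{-1}=1, q_{-2}=1, q_{-1}=0:
  i=0: a_0=6, p_0 = 6*1 + 0 = 6, q_0 = 6*0 + 1 = 1.
  i=1: a_1=6, p_1 = 6*6 + 1 = 37, q_1 = 6*1 + 0 = 6.
  i=2: a_2=3, p_2 = 3*37 + 6 = 117, q_2 = 3*6 + 1 = 19.
  i=3: a_3=6, p_3 = 6*117 + 37 = 739, q_3 = 6*19 + 6 = 120.
  i=4: a_4=5, p_4 = 5*739 + 117 = 3812, q_4 = 5*120 + 19 = 619.
  i=5: a_5=2, p_5 = 2*3812 + 739 = 8363, q_5 = 2*619 + 120 = 1358.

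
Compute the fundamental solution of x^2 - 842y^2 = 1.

(x, y) = (1683, 58)

First expand sqrt(842) as a continued fraction. With x_i = (sqrt(842) + m_i)/d_i and (m_0, d_0) = (0, 1): a_0 = floor(sqrt(842)) = 29, since 29^2 = 841 <= 842 < 900 = 30^2.
Iterate m_{i+1} = d_i*a_i - m_i, d_{i+1} = (842 - m_{i+1}^2)/d_i, a_{i+1} = floor((a_0 + m_{i+1})/d_{i+1}):
  m_1 = 1*29 - 0 = 29, d_1 = (842 - 29^2)/1 = 1/1 = 1, a_1 = floor((29 + 29)/1) = 58.
  m_2 = 1*58 - 29 = 29, d_2 = (842 - 29^2)/1 = 1/1 = 1: (m_2, d_2) = (m_1, d_1) = (29, 1), so from here the quotient a_1 repeats; the period length is 1.
So sqrt(842) = [29; (58)] with period length k = 1.
k is odd, so (p_{k-1}, q_{k-1}) only solves x^2 - 842y^2 = -1 and the fundamental solution of x^2 - 842y^2 = 1 is (p_{2k-1}, q_{2k-1}) = (p_1, q_1); compute convergents through index 1, running through the period twice.
Convergents (p_i = a_i*p_{i-1} + p_{i-2}, q_i = a_i*q_{i-1} + q_{i-2} with p_{-2}=0, p_{-1}=1, q_{-2}=1, q_{-1}=0):
  i=0: a_0=29, p_0 = 29*1 + 0 = 29, q_0 = 29*0 + 1 = 1.
  i=1: a_1=58, p_1 = 58*29 + 1 = 1683, q_1 = 58*1 + 0 = 58.
Indeed p_0^2 - 842*q_0^2 = 841 - 842 = -1, not +1.
Check: 1683^2 - 842*58^2 = 2832489 - 2832488 = 1, so (x, y) = (1683, 58) solves the equation, and by the theorem it is the least positive solution.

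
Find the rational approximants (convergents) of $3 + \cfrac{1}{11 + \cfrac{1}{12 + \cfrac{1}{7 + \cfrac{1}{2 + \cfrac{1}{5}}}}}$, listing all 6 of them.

3/1, 34/11, 411/133, 2911/942, 6233/2017, 34076/11027

Using the convergent recurrence p_i = a_i*p_{i-1} + p_{i-2}, q_i = a_i*q_{i-1} + q_{i-2} with p_{-2}=0, p_{-1}=1, q_{-2}=1, q_{-1}=0:
  i=0: a_0=3, p_0 = 3*1 + 0 = 3, q_0 = 3*0 + 1 = 1.
  i=1: a_1=11, p_1 = 11*3 + 1 = 34, q_1 = 11*1 + 0 = 11.
  i=2: a_2=12, p_2 = 12*34 + 3 = 411, q_2 = 12*11 + 1 = 133.
  i=3: a_3=7, p_3 = 7*411 + 34 = 2911, q_3 = 7*133 + 11 = 942.
  i=4: a_4=2, p_4 = 2*2911 + 411 = 6233, q_4 = 2*942 + 133 = 2017.
  i=5: a_5=5, p_5 = 5*6233 + 2911 = 34076, q_5 = 5*2017 + 942 = 11027.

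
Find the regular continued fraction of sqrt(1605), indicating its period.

[40; (16, 80)]

Write x_i = (sqrt(1605) + m_i)/d_i with (m_0, d_0) = (0, 1). a_0 = floor(sqrt(1605)) = 40, since 40^2 = 1600 <= 1605 < 1681 = 41^2.
Iterate m_{i+1} = d_i*a_i - m_i, d_{i+1} = (1605 - m_{i+1}^2)/d_i, a_{i+1} = floor((a_0 + m_{i+1})/d_{i+1}):
  m_1 = 1*40 - 0 = 40, d_1 = (1605 - 40^2)/1 = 5/1 = 5, a_1 = floor((40 + 40)/5) = 16.
  m_2 = 5*16 - 40 = 40, d_2 = (1605 - 40^2)/5 = 5/5 = 1, a_2 = floor((40 + 40)/1) = 80.
  m_3 = 1*80 - 40 = 40, d_3 = (1605 - 40^2)/1 = 5/1 = 5: (m_3, d_3) = (m_1, d_1) = (40, 5), so from here the quotients repeat a_1, a_2; the period length is 2.
Hence the expansion of sqrt(1605) is a_0 = 40 followed by the repeating block 16, 80 (period 2).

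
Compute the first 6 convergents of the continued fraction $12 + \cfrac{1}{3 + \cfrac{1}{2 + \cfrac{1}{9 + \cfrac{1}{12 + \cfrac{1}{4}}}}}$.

Using the convergent recurrence p_i = a_i*p_{i-1} + p_{i-2}, q_i = a_i*q_{i-1} + q_{i-2} with p_{-2}=0, p_{-1}=1, q_{-2}=1, q_{-1}=0:
  i=0: a_0=12, p_0 = 12*1 + 0 = 12, q_0 = 12*0 + 1 = 1.
  i=1: a_1=3, p_1 = 3*12 + 1 = 37, q_1 = 3*1 + 0 = 3.
  i=2: a_2=2, p_2 = 2*37 + 12 = 86, q_2 = 2*3 + 1 = 7.
  i=3: a_3=9, p_3 = 9*86 + 37 = 811, q_3 = 9*7 + 3 = 66.
  i=4: a_4=12, p_4 = 12*811 + 86 = 9818, q_4 = 12*66 + 7 = 799.
  i=5: a_5=4, p_5 = 4*9818 + 811 = 40083, q_5 = 4*799 + 66 = 3262.

12/1, 37/3, 86/7, 811/66, 9818/799, 40083/3262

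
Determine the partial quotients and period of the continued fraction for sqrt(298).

[17; (3, 1, 4, 5, 1, 1, 5, 4, 1, 3, 34)]

Write x_i = (sqrt(298) + m_i)/d_i with (m_0, d_0) = (0, 1). a_0 = floor(sqrt(298)) = 17, since 17^2 = 289 <= 298 < 324 = 18^2.
Iterate m_{i+1} = d_i*a_i - m_i, d_{i+1} = (298 - m_{i+1}^2)/d_i, a_{i+1} = floor((a_0 + m_{i+1})/d_{i+1}):
  m_1 = 1*17 - 0 = 17, d_1 = (298 - 17^2)/1 = 9/1 = 9, a_1 = floor((17 + 17)/9) = 3.
  m_2 = 9*3 - 17 = 10, d_2 = (298 - 10^2)/9 = 198/9 = 22, a_2 = floor((17 + 10)/22) = 1.
  m_3 = 22*1 - 10 = 12, d_3 = (298 - 12^2)/22 = 154/22 = 7, a_3 = floor((17 + 12)/7) = 4.
  m_4 = 7*4 - 12 = 16, d_4 = (298 - 16^2)/7 = 42/7 = 6, a_4 = floor((17 + 16)/6) = 5.
  m_5 = 6*5 - 16 = 14, d_5 = (298 - 14^2)/6 = 102/6 = 17, a_5 = floor((17 + 14)/17) = 1.
  m_6 = 17*1 - 14 = 3, d_6 = (298 - 3^2)/17 = 289/17 = 17, a_6 = floor((17 + 3)/17) = 1.
  m_7 = 17*1 - 3 = 14, d_7 = (298 - 14^2)/17 = 102/17 = 6, a_7 = floor((17 + 14)/6) = 5.
  m_8 = 6*5 - 14 = 16, d_8 = (298 - 16^2)/6 = 42/6 = 7, a_8 = floor((17 + 16)/7) = 4.
  m_9 = 7*4 - 16 = 12, d_9 = (298 - 12^2)/7 = 154/7 = 22, a_9 = floor((17 + 12)/22) = 1.
  m_10 = 22*1 - 12 = 10, d_10 = (298 - 10^2)/22 = 198/22 = 9, a_10 = floor((17 + 10)/9) = 3.
  m_11 = 9*3 - 10 = 17, d_11 = (298 - 17^2)/9 = 9/9 = 1, a_11 = floor((17 + 17)/1) = 34.
  m_12 = 1*34 - 17 = 17, d_12 = (298 - 17^2)/1 = 9/1 = 9: (m_12, d_12) = (m_1, d_1) = (17, 9), so from here the quotients repeat a_1, ..., a_11; the period length is 11.
Hence the expansion of sqrt(298) is a_0 = 17 followed by the repeating block 3, 1, 4, 5, 1, 1, 5, 4, 1, 3, 34 (period 11).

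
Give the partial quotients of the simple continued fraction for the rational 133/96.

Run the Euclidean algorithm on 133 and 96; the successive quotients are the partial quotients a_0, a_1, ... (each step inverts the fractional part left over by the previous one):
  133 = 1*96 + 37, so a_0 = 1.
  96 = 2*37 + 22, so a_1 = 2.
  37 = 1*22 + 15, so a_2 = 1.
  22 = 1*15 + 7, so a_3 = 1.
  15 = 2*7 + 1, so a_4 = 2.
  7 = 7*1 + 0, so a_5 = 7.
The remainder reaches 0 after 6 divisions, so the expansion has 6 partial quotients, read off in order.

[1; 2, 1, 1, 2, 7]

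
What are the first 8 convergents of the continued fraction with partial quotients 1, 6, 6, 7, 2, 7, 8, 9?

1/1, 7/6, 43/37, 308/265, 659/567, 4921/4234, 40027/34439, 365164/314185

Using the convergent recurrence p_i = a_i*p_{i-1} + p_{i-2}, q_i = a_i*q_{i-1} + q_{i-2} with p_{-2}=0, p_{-1}=1, q_{-2}=1, q_{-1}=0:
  i=0: a_0=1, p_0 = 1*1 + 0 = 1, q_0 = 1*0 + 1 = 1.
  i=1: a_1=6, p_1 = 6*1 + 1 = 7, q_1 = 6*1 + 0 = 6.
  i=2: a_2=6, p_2 = 6*7 + 1 = 43, q_2 = 6*6 + 1 = 37.
  i=3: a_3=7, p_3 = 7*43 + 7 = 308, q_3 = 7*37 + 6 = 265.
  i=4: a_4=2, p_4 = 2*308 + 43 = 659, q_4 = 2*265 + 37 = 567.
  i=5: a_5=7, p_5 = 7*659 + 308 = 4921, q_5 = 7*567 + 265 = 4234.
  i=6: a_6=8, p_6 = 8*4921 + 659 = 40027, q_6 = 8*4234 + 567 = 34439.
  i=7: a_7=9, p_7 = 9*40027 + 4921 = 365164, q_7 = 9*34439 + 4234 = 314185.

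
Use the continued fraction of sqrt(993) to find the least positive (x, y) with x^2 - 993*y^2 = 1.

(x, y) = (2647, 84)

First expand sqrt(993) as a continued fraction. With x_i = (sqrt(993) + m_i)/d_i and (m_0, d_0) = (0, 1): a_0 = floor(sqrt(993)) = 31, since 31^2 = 961 <= 993 < 1024 = 32^2.
Iterate m_{i+1} = d_i*a_i - m_i, d_{i+1} = (993 - m_{i+1}^2)/d_i, a_{i+1} = floor((a_0 + m_{i+1})/d_{i+1}):
  m_1 = 1*31 - 0 = 31, d_1 = (993 - 31^2)/1 = 32/1 = 32, a_1 = floor((31 + 31)/32) = 1.
  m_2 = 32*1 - 31 = 1, d_2 = (993 - 1^2)/32 = 992/32 = 31, a_2 = floor((31 + 1)/31) = 1.
  m_3 = 31*1 - 1 = 30, d_3 = (993 - 30^2)/31 = 93/31 = 3, a_3 = floor((31 + 30)/3) = 20.
  m_4 = 3*20 - 30 = 30, d_4 = (993 - 30^2)/3 = 93/3 = 31, a_4 = floor((31 + 30)/31) = 1.
  m_5 = 31*1 - 30 = 1, d_5 = (993 - 1^2)/31 = 992/31 = 32, a_5 = floor((31 + 1)/32) = 1.
  m_6 = 32*1 - 1 = 31, d_6 = (993 - 31^2)/32 = 32/32 = 1, a_6 = floor((31 + 31)/1) = 62.
  m_7 = 1*62 - 31 = 31, d_7 = (993 - 31^2)/1 = 32/1 = 32: (m_7, d_7) = (m_1, d_1) = (31, 32), so from here the quotients repeat a_1, ..., a_6; the period length is 6.
So sqrt(993) = [31; (1, 1, 20, 1, 1, 62)] with period length k = 6.
k is even, so the fundamental solution of x^2 - 993y^2 = 1 is (p_{k-1}, q_{k-1}) = (p_5, q_5); compute convergents through index 5.
Convergents (p_i = a_i*p_{i-1} + p_{i-2}, q_i = a_i*q_{i-1} + q_{i-2} with p_{-2}=0, p_{-1}=1, q_{-2}=1, q_{-1}=0):
  i=0: a_0=31, p_0 = 31*1 + 0 = 31, q_0 = 31*0 + 1 = 1.
  i=1: a_1=1, p_1 = 1*31 + 1 = 32, q_1 = 1*1 + 0 = 1.
  i=2: a_2=1, p_2 = 1*32 + 31 = 63, q_2 = 1*1 + 1 = 2.
  i=3: a_3=20, p_3 = 20*63 + 32 = 1292, q_3 = 20*2 + 1 = 41.
  i=4: a_4=1, p_4 = 1*1292 + 63 = 1355, q_4 = 1*41 + 2 = 43.
  i=5: a_5=1, p_5 = 1*1355 + 1292 = 2647, q_5 = 1*43 + 41 = 84.
Check: 2647^2 - 993*84^2 = 7006609 - 7006608 = 1, so (x, y) = (2647, 84) solves the equation, and by the theorem it is the least positive solution.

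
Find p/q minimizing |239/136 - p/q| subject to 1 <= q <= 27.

44/25

Expand x = 239/136 as a continued fraction with the Euclidean algorithm:
  239 = 1*136 + 103, so a_0 = 1.
  136 = 1*103 + 33, so a_1 = 1.
  103 = 3*33 + 4, so a_2 = 3.
  33 = 8*4 + 1, so a_3 = 8.
  4 = 4*1 + 0, so a_4 = 4.
so x = [1; 1, 3, 8, 4].
Convergents (p_i = a_i*p_{i-1} + p_{i-2}, q_i = a_i*q_{i-1} + q_{i-2} with p_{-2}=0, p_{-1}=1, q_{-2}=1, q_{-1}=0), until the denominator exceeds 27:
  i=0: a_0=1, p_0 = 1*1 + 0 = 1, q_0 = 1*0 + 1 = 1.
  i=1: a_1=1, p_1 = 1*1 + 1 = 2, q_1 = 1*1 + 0 = 1.
  i=2: a_2=3, p_2 = 3*2 + 1 = 7, q_2 = 3*1 + 1 = 4.
  i=3: a_3=8, p_3 = 8*7 + 2 = 58, q_3 = 8*4 + 1 = 33.
q_3 = 33 > 27, so the last convergent with denominator <= 27 is p_2/q_2 = 7/4.
The closest fraction with denominator <= 27 is either p_2/q_2 or the intermediate fraction (k*p_2 + p_1)/(k*q_2 + q_1) with the largest k >= 1 whose denominator stays <= 27; these approach x as k grows, and every other convergent or intermediate fraction in range is farther away.
Largest k: floor((27 - q_1)/q_2) = floor((27 - 1)/4) = 6.
That gives (6*7 + 2)/(6*4 + 1) = 44/25.
Compare the errors: |x - 7/4| = |239*4 - 7*136|/(136*4) = 4/544, and |x - 44/25| = |239*25 - 44*136|/(136*25) = 9/3400.
Cross-multiplying, 9*544 = 4896 < 13600 = 4*3400, so 9/3400 is smaller: the intermediate fraction 44/25 is closer to x than 7/4.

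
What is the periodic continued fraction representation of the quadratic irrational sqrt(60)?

[7; (1, 2, 1, 14)]

Write x_i = (sqrt(60) + m_i)/d_i with (m_0, d_0) = (0, 1). a_0 = floor(sqrt(60)) = 7, since 7^2 = 49 <= 60 < 64 = 8^2.
Iterate m_{i+1} = d_i*a_i - m_i, d_{i+1} = (60 - m_{i+1}^2)/d_i, a_{i+1} = floor((a_0 + m_{i+1})/d_{i+1}):
  m_1 = 1*7 - 0 = 7, d_1 = (60 - 7^2)/1 = 11/1 = 11, a_1 = floor((7 + 7)/11) = 1.
  m_2 = 11*1 - 7 = 4, d_2 = (60 - 4^2)/11 = 44/11 = 4, a_2 = floor((7 + 4)/4) = 2.
  m_3 = 4*2 - 4 = 4, d_3 = (60 - 4^2)/4 = 44/4 = 11, a_3 = floor((7 + 4)/11) = 1.
  m_4 = 11*1 - 4 = 7, d_4 = (60 - 7^2)/11 = 11/11 = 1, a_4 = floor((7 + 7)/1) = 14.
  m_5 = 1*14 - 7 = 7, d_5 = (60 - 7^2)/1 = 11/1 = 11: (m_5, d_5) = (m_1, d_1) = (7, 11), so from here the quotients repeat a_1, ..., a_4; the period length is 4.
Hence the expansion of sqrt(60) is a_0 = 7 followed by the repeating block 1, 2, 1, 14 (period 4).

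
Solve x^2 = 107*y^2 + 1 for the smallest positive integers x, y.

First expand sqrt(107) as a continued fraction. With x_i = (sqrt(107) + m_i)/d_i and (m_0, d_0) = (0, 1): a_0 = floor(sqrt(107)) = 10, since 10^2 = 100 <= 107 < 121 = 11^2.
Iterate m_{i+1} = d_i*a_i - m_i, d_{i+1} = (107 - m_{i+1}^2)/d_i, a_{i+1} = floor((a_0 + m_{i+1})/d_{i+1}):
  m_1 = 1*10 - 0 = 10, d_1 = (107 - 10^2)/1 = 7/1 = 7, a_1 = floor((10 + 10)/7) = 2.
  m_2 = 7*2 - 10 = 4, d_2 = (107 - 4^2)/7 = 91/7 = 13, a_2 = floor((10 + 4)/13) = 1.
  m_3 = 13*1 - 4 = 9, d_3 = (107 - 9^2)/13 = 26/13 = 2, a_3 = floor((10 + 9)/2) = 9.
  m_4 = 2*9 - 9 = 9, d_4 = (107 - 9^2)/2 = 26/2 = 13, a_4 = floor((10 + 9)/13) = 1.
  m_5 = 13*1 - 9 = 4, d_5 = (107 - 4^2)/13 = 91/13 = 7, a_5 = floor((10 + 4)/7) = 2.
  m_6 = 7*2 - 4 = 10, d_6 = (107 - 10^2)/7 = 7/7 = 1, a_6 = floor((10 + 10)/1) = 20.
  m_7 = 1*20 - 10 = 10, d_7 = (107 - 10^2)/1 = 7/1 = 7: (m_7, d_7) = (m_1, d_1) = (10, 7), so from here the quotients repeat a_1, ..., a_6; the period length is 6.
So sqrt(107) = [10; (2, 1, 9, 1, 2, 20)] with period length k = 6.
k is even, so the fundamental solution of x^2 - 107y^2 = 1 is (p_{k-1}, q_{k-1}) = (p_5, q_5); compute convergents through index 5.
Convergents (p_i = a_i*p_{i-1} + p_{i-2}, q_i = a_i*q_{i-1} + q_{i-2} with p_{-2}=0, p_{-1}=1, q_{-2}=1, q_{-1}=0):
  i=0: a_0=10, p_0 = 10*1 + 0 = 10, q_0 = 10*0 + 1 = 1.
  i=1: a_1=2, p_1 = 2*10 + 1 = 21, q_1 = 2*1 + 0 = 2.
  i=2: a_2=1, p_2 = 1*21 + 10 = 31, q_2 = 1*2 + 1 = 3.
  i=3: a_3=9, p_3 = 9*31 + 21 = 300, q_3 = 9*3 + 2 = 29.
  i=4: a_4=1, p_4 = 1*300 + 31 = 331, q_4 = 1*29 + 3 = 32.
  i=5: a_5=2, p_5 = 2*331 + 300 = 962, q_5 = 2*32 + 29 = 93.
Check: 962^2 - 107*93^2 = 925444 - 925443 = 1, so (x, y) = (962, 93) solves the equation, and by the theorem it is the least positive solution.

(x, y) = (962, 93)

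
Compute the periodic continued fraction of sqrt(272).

[16; (2, 32)]

Write x_i = (sqrt(272) + m_i)/d_i with (m_0, d_0) = (0, 1). a_0 = floor(sqrt(272)) = 16, since 16^2 = 256 <= 272 < 289 = 17^2.
Iterate m_{i+1} = d_i*a_i - m_i, d_{i+1} = (272 - m_{i+1}^2)/d_i, a_{i+1} = floor((a_0 + m_{i+1})/d_{i+1}):
  m_1 = 1*16 - 0 = 16, d_1 = (272 - 16^2)/1 = 16/1 = 16, a_1 = floor((16 + 16)/16) = 2.
  m_2 = 16*2 - 16 = 16, d_2 = (272 - 16^2)/16 = 16/16 = 1, a_2 = floor((16 + 16)/1) = 32.
  m_3 = 1*32 - 16 = 16, d_3 = (272 - 16^2)/1 = 16/1 = 16: (m_3, d_3) = (m_1, d_1) = (16, 16), so from here the quotients repeat a_1, a_2; the period length is 2.
Hence the expansion of sqrt(272) is a_0 = 16 followed by the repeating block 2, 32 (period 2).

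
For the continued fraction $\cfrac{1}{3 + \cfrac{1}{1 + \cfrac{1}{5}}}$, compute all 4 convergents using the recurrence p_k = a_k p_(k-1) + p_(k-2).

Using the convergent recurrence p_i = a_i*p_{i-1} + p_{i-2}, q_i = a_i*q_{i-1} + q_{i-2} with p_{-2}=0, p_{-1}=1, q_{-2}=1, q_{-1}=0:
  i=0: a_0=0, p_0 = 0*1 + 0 = 0, q_0 = 0*0 + 1 = 1.
  i=1: a_1=3, p_1 = 3*0 + 1 = 1, q_1 = 3*1 + 0 = 3.
  i=2: a_2=1, p_2 = 1*1 + 0 = 1, q_2 = 1*3 + 1 = 4.
  i=3: a_3=5, p_3 = 5*1 + 1 = 6, q_3 = 5*4 + 3 = 23.

0/1, 1/3, 1/4, 6/23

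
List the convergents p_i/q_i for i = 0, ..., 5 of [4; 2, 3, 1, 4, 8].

4/1, 9/2, 31/7, 40/9, 191/43, 1568/353

Using the convergent recurrence p_i = a_i*p_{i-1} + p_{i-2}, q_i = a_i*q_{i-1} + q_{i-2} with p_{-2}=0, p_{-1}=1, q_{-2}=1, q_{-1}=0:
  i=0: a_0=4, p_0 = 4*1 + 0 = 4, q_0 = 4*0 + 1 = 1.
  i=1: a_1=2, p_1 = 2*4 + 1 = 9, q_1 = 2*1 + 0 = 2.
  i=2: a_2=3, p_2 = 3*9 + 4 = 31, q_2 = 3*2 + 1 = 7.
  i=3: a_3=1, p_3 = 1*31 + 9 = 40, q_3 = 1*7 + 2 = 9.
  i=4: a_4=4, p_4 = 4*40 + 31 = 191, q_4 = 4*9 + 7 = 43.
  i=5: a_5=8, p_5 = 8*191 + 40 = 1568, q_5 = 8*43 + 9 = 353.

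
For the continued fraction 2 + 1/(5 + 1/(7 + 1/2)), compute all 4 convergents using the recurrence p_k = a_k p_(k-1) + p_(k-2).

2/1, 11/5, 79/36, 169/77

Using the convergent recurrence p_i = a_i*p_{i-1} + p_{i-2}, q_i = a_i*q_{i-1} + q_{i-2} with p_{-2}=0, p_{-1}=1, q_{-2}=1, q_{-1}=0:
  i=0: a_0=2, p_0 = 2*1 + 0 = 2, q_0 = 2*0 + 1 = 1.
  i=1: a_1=5, p_1 = 5*2 + 1 = 11, q_1 = 5*1 + 0 = 5.
  i=2: a_2=7, p_2 = 7*11 + 2 = 79, q_2 = 7*5 + 1 = 36.
  i=3: a_3=2, p_3 = 2*79 + 11 = 169, q_3 = 2*36 + 5 = 77.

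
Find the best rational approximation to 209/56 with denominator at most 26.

Expand x = 209/56 as a continued fraction with the Euclidean algorithm:
  209 = 3*56 + 41, so a_0 = 3.
  56 = 1*41 + 15, so a_1 = 1.
  41 = 2*15 + 11, so a_2 = 2.
  15 = 1*11 + 4, so a_3 = 1.
  11 = 2*4 + 3, so a_4 = 2.
  4 = 1*3 + 1, so a_5 = 1.
  3 = 3*1 + 0, so a_6 = 3.
so x = [3; 1, 2, 1, 2, 1, 3].
Convergents (p_i = a_i*p_{i-1} + p_{i-2}, q_i = a_i*q_{i-1} + q_{i-2} with p_{-2}=0, p_{-1}=1, q_{-2}=1, q_{-1}=0), until the denominator exceeds 26:
  i=0: a_0=3, p_0 = 3*1 + 0 = 3, q_0 = 3*0 + 1 = 1.
  i=1: a_1=1, p_1 = 1*3 + 1 = 4, q_1 = 1*1 + 0 = 1.
  i=2: a_2=2, p_2 = 2*4 + 3 = 11, q_2 = 2*1 + 1 = 3.
  i=3: a_3=1, p_3 = 1*11 + 4 = 15, q_3 = 1*3 + 1 = 4.
  i=4: a_4=2, p_4 = 2*15 + 11 = 41, q_4 = 2*4 + 3 = 11.
  i=5: a_5=1, p_5 = 1*41 + 15 = 56, q_5 = 1*11 + 4 = 15.
  i=6: a_6=3, p_6 = 3*56 + 41 = 209, q_6 = 3*15 + 11 = 56.
q_6 = 56 > 26, so the last convergent with denominator <= 26 is p_5/q_5 = 56/15.
The closest fraction with denominator <= 26 is either p_5/q_5 or the intermediate fraction (k*p_5 + p_4)/(k*q_5 + q_4) with the largest k >= 1 whose denominator stays <= 26; these approach x as k grows, and every other convergent or intermediate fraction in range is farther away.
Largest k: floor((26 - q_4)/q_5) = floor((26 - 11)/15) = 1.
That gives (1*56 + 41)/(1*15 + 11) = 97/26.
Compare the errors: |x - 56/15| = |209*15 - 56*56|/(56*15) = 1/840, and |x - 97/26| = |209*26 - 97*56|/(56*26) = 2/1456.
Cross-multiplying, 1*1456 = 1456 < 1680 = 2*840, so 1/840 is smaller: the convergent 56/15 is closer to x than 97/26.

56/15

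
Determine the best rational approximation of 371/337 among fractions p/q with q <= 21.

11/10

Expand x = 371/337 as a continued fraction with the Euclidean algorithm:
  371 = 1*337 + 34, so a_0 = 1.
  337 = 9*34 + 31, so a_1 = 9.
  34 = 1*31 + 3, so a_2 = 1.
  31 = 10*3 + 1, so a_3 = 10.
  3 = 3*1 + 0, so a_4 = 3.
so x = [1; 9, 1, 10, 3].
Convergents (p_i = a_i*p_{i-1} + p_{i-2}, q_i = a_i*q_{i-1} + q_{i-2} with p_{-2}=0, p_{-1}=1, q_{-2}=1, q_{-1}=0), until the denominator exceeds 21:
  i=0: a_0=1, p_0 = 1*1 + 0 = 1, q_0 = 1*0 + 1 = 1.
  i=1: a_1=9, p_1 = 9*1 + 1 = 10, q_1 = 9*1 + 0 = 9.
  i=2: a_2=1, p_2 = 1*10 + 1 = 11, q_2 = 1*9 + 1 = 10.
  i=3: a_3=10, p_3 = 10*11 + 10 = 120, q_3 = 10*10 + 9 = 109.
q_3 = 109 > 21, so the last convergent with denominator <= 21 is p_2/q_2 = 11/10.
The closest fraction with denominator <= 21 is either p_2/q_2 or the intermediate fraction (k*p_2 + p_1)/(k*q_2 + q_1) with the largest k >= 1 whose denominator stays <= 21; these approach x as k grows, and every other convergent or intermediate fraction in range is farther away.
Largest k: floor((21 - q_1)/q_2) = floor((21 - 9)/10) = 1.
That gives (1*11 + 10)/(1*10 + 9) = 21/19.
Compare the errors: |x - 11/10| = |371*10 - 11*337|/(337*10) = 3/3370, and |x - 21/19| = |371*19 - 21*337|/(337*19) = 28/6403.
Cross-multiplying, 3*6403 = 19209 < 94360 = 28*3370, so 3/3370 is smaller: the convergent 11/10 is closer to x than 21/19.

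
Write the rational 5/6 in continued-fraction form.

[0; 1, 5]

Run the Euclidean algorithm on 5 and 6; the successive quotients are the partial quotients a_0, a_1, ... (each step inverts the fractional part left over by the previous one):
  5 = 0*6 + 5, so a_0 = 0.
  6 = 1*5 + 1, so a_1 = 1.
  5 = 5*1 + 0, so a_2 = 5.
The remainder reaches 0 after 3 divisions, so the expansion has 3 partial quotients, read off in order.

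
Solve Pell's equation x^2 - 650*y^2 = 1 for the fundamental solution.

(x, y) = (51, 2)

First expand sqrt(650) as a continued fraction. With x_i = (sqrt(650) + m_i)/d_i and (m_0, d_0) = (0, 1): a_0 = floor(sqrt(650)) = 25, since 25^2 = 625 <= 650 < 676 = 26^2.
Iterate m_{i+1} = d_i*a_i - m_i, d_{i+1} = (650 - m_{i+1}^2)/d_i, a_{i+1} = floor((a_0 + m_{i+1})/d_{i+1}):
  m_1 = 1*25 - 0 = 25, d_1 = (650 - 25^2)/1 = 25/1 = 25, a_1 = floor((25 + 25)/25) = 2.
  m_2 = 25*2 - 25 = 25, d_2 = (650 - 25^2)/25 = 25/25 = 1, a_2 = floor((25 + 25)/1) = 50.
  m_3 = 1*50 - 25 = 25, d_3 = (650 - 25^2)/1 = 25/1 = 25: (m_3, d_3) = (m_1, d_1) = (25, 25), so from here the quotients repeat a_1, a_2; the period length is 2.
So sqrt(650) = [25; (2, 50)] with period length k = 2.
k is even, so the fundamental solution of x^2 - 650y^2 = 1 is (p_{k-1}, q_{k-1}) = (p_1, q_1); compute convergents through index 1.
Convergents (p_i = a_i*p_{i-1} + p_{i-2}, q_i = a_i*q_{i-1} + q_{i-2} with p_{-2}=0, p_{-1}=1, q_{-2}=1, q_{-1}=0):
  i=0: a_0=25, p_0 = 25*1 + 0 = 25, q_0 = 25*0 + 1 = 1.
  i=1: a_1=2, p_1 = 2*25 + 1 = 51, q_1 = 2*1 + 0 = 2.
Check: 51^2 - 650*2^2 = 2601 - 2600 = 1, so (x, y) = (51, 2) solves the equation, and by the theorem it is the least positive solution.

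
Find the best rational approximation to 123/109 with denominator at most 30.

Expand x = 123/109 as a continued fraction with the Euclidean algorithm:
  123 = 1*109 + 14, so a_0 = 1.
  109 = 7*14 + 11, so a_1 = 7.
  14 = 1*11 + 3, so a_2 = 1.
  11 = 3*3 + 2, so a_3 = 3.
  3 = 1*2 + 1, so a_4 = 1.
  2 = 2*1 + 0, so a_5 = 2.
so x = [1; 7, 1, 3, 1, 2].
Convergents (p_i = a_i*p_{i-1} + p_{i-2}, q_i = a_i*q_{i-1} + q_{i-2} with p_{-2}=0, p_{-1}=1, q_{-2}=1, q_{-1}=0), until the denominator exceeds 30:
  i=0: a_0=1, p_0 = 1*1 + 0 = 1, q_0 = 1*0 + 1 = 1.
  i=1: a_1=7, p_1 = 7*1 + 1 = 8, q_1 = 7*1 + 0 = 7.
  i=2: a_2=1, p_2 = 1*8 + 1 = 9, q_2 = 1*7 + 1 = 8.
  i=3: a_3=3, p_3 = 3*9 + 8 = 35, q_3 = 3*8 + 7 = 31.
q_3 = 31 > 30, so the last convergent with denominator <= 30 is p_2/q_2 = 9/8.
The closest fraction with denominator <= 30 is either p_2/q_2 or the intermediate fraction (k*p_2 + p_1)/(k*q_2 + q_1) with the largest k >= 1 whose denominator stays <= 30; these approach x as k grows, and every other convergent or intermediate fraction in range is farther away.
Largest k: floor((30 - q_1)/q_2) = floor((30 - 7)/8) = 2.
That gives (2*9 + 8)/(2*8 + 7) = 26/23.
Compare the errors: |x - 9/8| = |123*8 - 9*109|/(109*8) = 3/872, and |x - 26/23| = |123*23 - 26*109|/(109*23) = 5/2507.
Cross-multiplying, 5*872 = 4360 < 7521 = 3*2507, so 5/2507 is smaller: the intermediate fraction 26/23 is closer to x than 9/8.

26/23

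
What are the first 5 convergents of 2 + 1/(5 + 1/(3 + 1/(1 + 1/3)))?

2/1, 11/5, 35/16, 46/21, 173/79

Using the convergent recurrence p_i = a_i*p_{i-1} + p_{i-2}, q_i = a_i*q_{i-1} + q_{i-2} with p_{-2}=0, p_{-1}=1, q_{-2}=1, q_{-1}=0:
  i=0: a_0=2, p_0 = 2*1 + 0 = 2, q_0 = 2*0 + 1 = 1.
  i=1: a_1=5, p_1 = 5*2 + 1 = 11, q_1 = 5*1 + 0 = 5.
  i=2: a_2=3, p_2 = 3*11 + 2 = 35, q_2 = 3*5 + 1 = 16.
  i=3: a_3=1, p_3 = 1*35 + 11 = 46, q_3 = 1*16 + 5 = 21.
  i=4: a_4=3, p_4 = 3*46 + 35 = 173, q_4 = 3*21 + 16 = 79.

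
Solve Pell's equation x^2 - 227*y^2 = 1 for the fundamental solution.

(x, y) = (226, 15)

First expand sqrt(227) as a continued fraction. With x_i = (sqrt(227) + m_i)/d_i and (m_0, d_0) = (0, 1): a_0 = floor(sqrt(227)) = 15, since 15^2 = 225 <= 227 < 256 = 16^2.
Iterate m_{i+1} = d_i*a_i - m_i, d_{i+1} = (227 - m_{i+1}^2)/d_i, a_{i+1} = floor((a_0 + m_{i+1})/d_{i+1}):
  m_1 = 1*15 - 0 = 15, d_1 = (227 - 15^2)/1 = 2/1 = 2, a_1 = floor((15 + 15)/2) = 15.
  m_2 = 2*15 - 15 = 15, d_2 = (227 - 15^2)/2 = 2/2 = 1, a_2 = floor((15 + 15)/1) = 30.
  m_3 = 1*30 - 15 = 15, d_3 = (227 - 15^2)/1 = 2/1 = 2: (m_3, d_3) = (m_1, d_1) = (15, 2), so from here the quotients repeat a_1, a_2; the period length is 2.
So sqrt(227) = [15; (15, 30)] with period length k = 2.
k is even, so the fundamental solution of x^2 - 227y^2 = 1 is (p_{k-1}, q_{k-1}) = (p_1, q_1); compute convergents through index 1.
Convergents (p_i = a_i*p_{i-1} + p_{i-2}, q_i = a_i*q_{i-1} + q_{i-2} with p_{-2}=0, p_{-1}=1, q_{-2}=1, q_{-1}=0):
  i=0: a_0=15, p_0 = 15*1 + 0 = 15, q_0 = 15*0 + 1 = 1.
  i=1: a_1=15, p_1 = 15*15 + 1 = 226, q_1 = 15*1 + 0 = 15.
Check: 226^2 - 227*15^2 = 51076 - 51075 = 1, so (x, y) = (226, 15) solves the equation, and by the theorem it is the least positive solution.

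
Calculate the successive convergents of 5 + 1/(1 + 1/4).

5/1, 6/1, 29/5

Using the convergent recurrence p_i = a_i*p_{i-1} + p_{i-2}, q_i = a_i*q_{i-1} + q_{i-2} with p_{-2}=0, p_{-1}=1, q_{-2}=1, q_{-1}=0:
  i=0: a_0=5, p_0 = 5*1 + 0 = 5, q_0 = 5*0 + 1 = 1.
  i=1: a_1=1, p_1 = 1*5 + 1 = 6, q_1 = 1*1 + 0 = 1.
  i=2: a_2=4, p_2 = 4*6 + 5 = 29, q_2 = 4*1 + 1 = 5.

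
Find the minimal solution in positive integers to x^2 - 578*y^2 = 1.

First expand sqrt(578) as a continued fraction. With x_i = (sqrt(578) + m_i)/d_i and (m_0, d_0) = (0, 1): a_0 = floor(sqrt(578)) = 24, since 24^2 = 576 <= 578 < 625 = 25^2.
Iterate m_{i+1} = d_i*a_i - m_i, d_{i+1} = (578 - m_{i+1}^2)/d_i, a_{i+1} = floor((a_0 + m_{i+1})/d_{i+1}):
  m_1 = 1*24 - 0 = 24, d_1 = (578 - 24^2)/1 = 2/1 = 2, a_1 = floor((24 + 24)/2) = 24.
  m_2 = 2*24 - 24 = 24, d_2 = (578 - 24^2)/2 = 2/2 = 1, a_2 = floor((24 + 24)/1) = 48.
  m_3 = 1*48 - 24 = 24, d_3 = (578 - 24^2)/1 = 2/1 = 2: (m_3, d_3) = (m_1, d_1) = (24, 2), so from here the quotients repeat a_1, a_2; the period length is 2.
So sqrt(578) = [24; (24, 48)] with period length k = 2.
k is even, so the fundamental solution of x^2 - 578y^2 = 1 is (p_{k-1}, q_{k-1}) = (p_1, q_1); compute convergents through index 1.
Convergents (p_i = a_i*p_{i-1} + p_{i-2}, q_i = a_i*q_{i-1} + q_{i-2} with p_{-2}=0, p_{-1}=1, q_{-2}=1, q_{-1}=0):
  i=0: a_0=24, p_0 = 24*1 + 0 = 24, q_0 = 24*0 + 1 = 1.
  i=1: a_1=24, p_1 = 24*24 + 1 = 577, q_1 = 24*1 + 0 = 24.
Check: 577^2 - 578*24^2 = 332929 - 332928 = 1, so (x, y) = (577, 24) solves the equation, and by the theorem it is the least positive solution.

(x, y) = (577, 24)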